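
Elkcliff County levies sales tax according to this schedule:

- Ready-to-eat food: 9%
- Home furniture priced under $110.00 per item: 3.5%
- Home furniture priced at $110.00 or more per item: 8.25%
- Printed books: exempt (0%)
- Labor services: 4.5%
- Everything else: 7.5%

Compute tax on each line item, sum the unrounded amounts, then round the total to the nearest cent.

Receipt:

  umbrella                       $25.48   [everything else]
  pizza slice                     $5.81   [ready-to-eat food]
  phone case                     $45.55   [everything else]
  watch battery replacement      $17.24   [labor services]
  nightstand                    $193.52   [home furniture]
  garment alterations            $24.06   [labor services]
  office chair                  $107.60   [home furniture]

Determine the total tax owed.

$27.44

Umbrella $25.48: everything else → 7.5% → $1.911
Pizza slice $5.81: ready-to-eat food → 9% → $0.5229
Phone case $45.55: everything else → 7.5% → $3.41625
Watch battery replacement $17.24: labor services → 4.5% → $0.7758
Nightstand $193.52: home furniture, $110.00 or more → 8.25% → $15.9654
Garment alterations $24.06: labor services → 4.5% → $1.0827
Office chair $107.60: home furniture, under $110.00 → 3.5% → $3.766
Unrounded tax sum = $27.44005 → $27.44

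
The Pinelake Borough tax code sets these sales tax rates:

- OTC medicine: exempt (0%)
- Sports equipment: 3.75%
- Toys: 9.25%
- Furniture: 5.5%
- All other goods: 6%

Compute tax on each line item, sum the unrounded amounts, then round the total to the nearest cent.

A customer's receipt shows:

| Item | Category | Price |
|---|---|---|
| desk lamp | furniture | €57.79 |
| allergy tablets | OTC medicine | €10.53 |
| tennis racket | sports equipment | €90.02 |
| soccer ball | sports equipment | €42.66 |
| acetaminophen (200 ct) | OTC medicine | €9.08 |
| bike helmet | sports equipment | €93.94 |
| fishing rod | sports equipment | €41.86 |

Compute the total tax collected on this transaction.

Desk lamp €57.79: furniture → 5.5% → €3.17845
Allergy tablets €10.53: OTC medicine → 0% → €0.00
Tennis racket €90.02: sports equipment → 3.75% → €3.37575
Soccer ball €42.66: sports equipment → 3.75% → €1.59975
Acetaminophen (200 ct) €9.08: OTC medicine → 0% → €0.00
Bike helmet €93.94: sports equipment → 3.75% → €3.52275
Fishing rod €41.86: sports equipment → 3.75% → €1.56975
Unrounded tax sum = €13.24645 → €13.25

€13.25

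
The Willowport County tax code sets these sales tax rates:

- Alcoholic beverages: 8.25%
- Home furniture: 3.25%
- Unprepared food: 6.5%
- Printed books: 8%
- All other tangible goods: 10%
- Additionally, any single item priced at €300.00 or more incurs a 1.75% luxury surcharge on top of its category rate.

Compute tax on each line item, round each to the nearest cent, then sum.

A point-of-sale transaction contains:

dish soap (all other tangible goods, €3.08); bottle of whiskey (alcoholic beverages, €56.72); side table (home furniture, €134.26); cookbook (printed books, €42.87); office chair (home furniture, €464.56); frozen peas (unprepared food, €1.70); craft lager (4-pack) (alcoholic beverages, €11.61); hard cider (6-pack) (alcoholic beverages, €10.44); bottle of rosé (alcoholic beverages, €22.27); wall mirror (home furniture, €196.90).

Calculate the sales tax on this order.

Dish soap €3.08: all other tangible goods → 10% → €0.31
Bottle of whiskey €56.72: alcoholic beverages → 8.25% → €4.68
Side table €134.26: home furniture → 3.25% → €4.36
Cookbook €42.87: printed books → 8% → €3.43
Office chair €464.56: home furniture → 3.25% + 1.75% surcharge = 5% → €23.23
Frozen peas €1.70: unprepared food → 6.5% → €0.11
Craft lager (4-pack) €11.61: alcoholic beverages → 8.25% → €0.96
Hard cider (6-pack) €10.44: alcoholic beverages → 8.25% → €0.86
Bottle of rosé €22.27: alcoholic beverages → 8.25% → €1.84
Wall mirror €196.90: home furniture → 3.25% → €6.40
Total tax = €0.31 + €4.68 + €4.36 + €3.43 + €23.23 + €0.11 + €0.96 + €0.86 + €1.84 + €6.40 = €46.18

€46.18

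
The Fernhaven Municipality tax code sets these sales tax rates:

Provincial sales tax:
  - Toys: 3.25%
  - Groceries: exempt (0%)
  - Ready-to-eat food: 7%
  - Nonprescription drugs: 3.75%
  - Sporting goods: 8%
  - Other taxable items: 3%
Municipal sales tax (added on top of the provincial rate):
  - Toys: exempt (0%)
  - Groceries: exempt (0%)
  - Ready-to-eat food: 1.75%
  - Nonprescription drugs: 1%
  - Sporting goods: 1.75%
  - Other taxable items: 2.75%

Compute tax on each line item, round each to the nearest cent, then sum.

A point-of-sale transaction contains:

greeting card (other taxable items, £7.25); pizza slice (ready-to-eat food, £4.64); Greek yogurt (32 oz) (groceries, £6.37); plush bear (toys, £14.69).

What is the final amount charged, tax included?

Greeting card £7.25: other taxable items → 3% + 2.75% municipal = 5.75% → £0.42
Pizza slice £4.64: ready-to-eat food → 7% + 1.75% municipal = 8.75% → £0.41
Greek yogurt (32 oz) £6.37: groceries → 0% + 0% municipal = 0% → £0.00
Plush bear £14.69: toys → 3.25% + 0% municipal = 3.25% → £0.48
Subtotal = £32.95; tax = £1.31; total due = £34.26

£34.26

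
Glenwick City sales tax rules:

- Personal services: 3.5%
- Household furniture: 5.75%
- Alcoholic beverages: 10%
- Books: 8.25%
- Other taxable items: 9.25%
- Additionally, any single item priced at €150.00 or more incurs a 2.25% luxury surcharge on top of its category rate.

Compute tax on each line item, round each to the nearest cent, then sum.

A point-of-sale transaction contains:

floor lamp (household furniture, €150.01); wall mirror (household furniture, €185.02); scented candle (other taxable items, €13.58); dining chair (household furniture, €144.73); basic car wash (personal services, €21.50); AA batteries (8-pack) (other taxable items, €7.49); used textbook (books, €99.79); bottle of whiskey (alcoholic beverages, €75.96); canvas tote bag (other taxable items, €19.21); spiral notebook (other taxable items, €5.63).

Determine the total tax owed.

Floor lamp €150.01: household furniture → 5.75% + 2.25% surcharge = 8% → €12.00
Wall mirror €185.02: household furniture → 5.75% + 2.25% surcharge = 8% → €14.80
Scented candle €13.58: other taxable items → 9.25% → €1.26
Dining chair €144.73: household furniture → 5.75% → €8.32
Basic car wash €21.50: personal services → 3.5% → €0.75
AA batteries (8-pack) €7.49: other taxable items → 9.25% → €0.69
Used textbook €99.79: books → 8.25% → €8.23
Bottle of whiskey €75.96: alcoholic beverages → 10% → €7.60
Canvas tote bag €19.21: other taxable items → 9.25% → €1.78
Spiral notebook €5.63: other taxable items → 9.25% → €0.52
Total tax = €12.00 + €14.80 + €1.26 + €8.32 + €0.75 + €0.69 + €8.23 + €7.60 + €1.78 + €0.52 = €55.95

€55.95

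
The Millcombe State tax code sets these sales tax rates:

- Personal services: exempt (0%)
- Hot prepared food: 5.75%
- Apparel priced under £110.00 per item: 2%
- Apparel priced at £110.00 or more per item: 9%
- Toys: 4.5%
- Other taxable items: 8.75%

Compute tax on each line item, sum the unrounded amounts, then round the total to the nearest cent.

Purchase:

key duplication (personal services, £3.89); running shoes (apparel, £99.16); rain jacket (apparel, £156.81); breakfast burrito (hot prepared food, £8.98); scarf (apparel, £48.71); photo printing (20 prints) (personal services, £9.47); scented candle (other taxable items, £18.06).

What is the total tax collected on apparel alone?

Running shoes £99.16: apparel, under £110.00 → 2% → £1.9832
Rain jacket £156.81: apparel, £110.00 or more → 9% → £14.1129
Scarf £48.71: apparel, under £110.00 → 2% → £0.9742
Tax on apparel: unrounded sum = £17.0703 → £17.07

£17.07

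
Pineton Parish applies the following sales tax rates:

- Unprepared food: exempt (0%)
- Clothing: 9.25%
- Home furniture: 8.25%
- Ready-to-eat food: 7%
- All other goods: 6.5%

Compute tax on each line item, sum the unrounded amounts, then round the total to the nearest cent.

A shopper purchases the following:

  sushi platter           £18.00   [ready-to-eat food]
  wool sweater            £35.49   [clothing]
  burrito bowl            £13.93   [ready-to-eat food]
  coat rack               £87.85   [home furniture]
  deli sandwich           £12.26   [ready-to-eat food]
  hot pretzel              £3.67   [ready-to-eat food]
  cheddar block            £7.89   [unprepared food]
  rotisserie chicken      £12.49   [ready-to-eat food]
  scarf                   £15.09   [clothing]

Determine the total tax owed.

£16.15

Sushi platter £18.00: ready-to-eat food → 7% → £1.26
Wool sweater £35.49: clothing → 9.25% → £3.282825
Burrito bowl £13.93: ready-to-eat food → 7% → £0.9751
Coat rack £87.85: home furniture → 8.25% → £7.247625
Deli sandwich £12.26: ready-to-eat food → 7% → £0.8582
Hot pretzel £3.67: ready-to-eat food → 7% → £0.2569
Cheddar block £7.89: unprepared food → 0% → £0.00
Rotisserie chicken £12.49: ready-to-eat food → 7% → £0.8743
Scarf £15.09: clothing → 9.25% → £1.395825
Unrounded tax sum = £16.150775 → £16.15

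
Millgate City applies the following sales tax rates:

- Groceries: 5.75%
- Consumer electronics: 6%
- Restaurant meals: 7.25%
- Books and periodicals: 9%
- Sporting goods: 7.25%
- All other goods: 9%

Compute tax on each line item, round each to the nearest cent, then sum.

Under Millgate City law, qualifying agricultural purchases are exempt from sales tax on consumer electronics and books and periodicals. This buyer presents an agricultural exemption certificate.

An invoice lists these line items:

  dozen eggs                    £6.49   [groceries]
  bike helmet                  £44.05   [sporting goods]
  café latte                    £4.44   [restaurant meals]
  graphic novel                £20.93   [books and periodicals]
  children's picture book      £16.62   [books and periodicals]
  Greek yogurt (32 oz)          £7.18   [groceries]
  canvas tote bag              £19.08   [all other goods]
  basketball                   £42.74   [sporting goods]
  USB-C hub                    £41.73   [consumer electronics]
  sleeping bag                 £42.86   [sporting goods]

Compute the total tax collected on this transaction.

Dozen eggs £6.49: groceries → 5.75% → £0.37
Bike helmet £44.05: sporting goods → 7.25% → £3.19
Café latte £4.44: restaurant meals → 7.25% → £0.32
Graphic novel £20.93: books and periodicals, buyer-exempt → 0% → £0.00
Children's picture book £16.62: books and periodicals, buyer-exempt → 0% → £0.00
Greek yogurt (32 oz) £7.18: groceries → 5.75% → £0.41
Canvas tote bag £19.08: all other goods → 9% → £1.72
Basketball £42.74: sporting goods → 7.25% → £3.10
USB-C hub £41.73: consumer electronics, buyer-exempt → 0% → £0.00
Sleeping bag £42.86: sporting goods → 7.25% → £3.11
Total tax = £0.37 + £3.19 + £0.32 + £0.41 + £1.72 + £3.10 + £3.11 = £12.22

£12.22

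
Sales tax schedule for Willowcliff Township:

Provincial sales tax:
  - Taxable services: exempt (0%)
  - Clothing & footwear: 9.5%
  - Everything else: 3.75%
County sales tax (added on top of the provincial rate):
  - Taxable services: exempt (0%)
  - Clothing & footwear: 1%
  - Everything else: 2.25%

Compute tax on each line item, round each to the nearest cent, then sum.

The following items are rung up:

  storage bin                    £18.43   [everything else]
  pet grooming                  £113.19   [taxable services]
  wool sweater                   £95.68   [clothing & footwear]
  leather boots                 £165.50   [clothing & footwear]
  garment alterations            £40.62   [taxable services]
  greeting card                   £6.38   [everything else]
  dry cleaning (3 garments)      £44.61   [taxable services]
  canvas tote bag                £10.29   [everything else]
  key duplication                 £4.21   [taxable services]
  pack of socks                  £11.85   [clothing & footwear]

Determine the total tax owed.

£30.78

Storage bin £18.43: everything else → 3.75% + 2.25% county = 6% → £1.11
Pet grooming £113.19: taxable services → 0% + 0% county = 0% → £0.00
Wool sweater £95.68: clothing & footwear → 9.5% + 1% county = 10.5% → £10.05
Leather boots £165.50: clothing & footwear → 9.5% + 1% county = 10.5% → £17.38
Garment alterations £40.62: taxable services → 0% + 0% county = 0% → £0.00
Greeting card £6.38: everything else → 3.75% + 2.25% county = 6% → £0.38
Dry cleaning (3 garments) £44.61: taxable services → 0% + 0% county = 0% → £0.00
Canvas tote bag £10.29: everything else → 3.75% + 2.25% county = 6% → £0.62
Key duplication £4.21: taxable services → 0% + 0% county = 0% → £0.00
Pack of socks £11.85: clothing & footwear → 9.5% + 1% county = 10.5% → £1.24
Total tax = £1.11 + £10.05 + £17.38 + £0.38 + £0.62 + £1.24 = £30.78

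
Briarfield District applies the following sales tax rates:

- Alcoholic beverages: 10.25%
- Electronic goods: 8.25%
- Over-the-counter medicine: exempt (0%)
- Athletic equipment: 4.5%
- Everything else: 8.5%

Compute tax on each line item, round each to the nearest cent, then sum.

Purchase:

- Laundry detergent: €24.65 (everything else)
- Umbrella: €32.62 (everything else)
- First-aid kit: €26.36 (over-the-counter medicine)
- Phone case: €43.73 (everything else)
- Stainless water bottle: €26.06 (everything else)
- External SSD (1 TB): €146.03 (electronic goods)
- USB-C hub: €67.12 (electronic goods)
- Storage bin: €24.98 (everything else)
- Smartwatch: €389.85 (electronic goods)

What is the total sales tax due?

Laundry detergent €24.65: everything else → 8.5% → €2.10
Umbrella €32.62: everything else → 8.5% → €2.77
First-aid kit €26.36: over-the-counter medicine → 0% → €0.00
Phone case €43.73: everything else → 8.5% → €3.72
Stainless water bottle €26.06: everything else → 8.5% → €2.22
External SSD (1 TB) €146.03: electronic goods → 8.25% → €12.05
USB-C hub €67.12: electronic goods → 8.25% → €5.54
Storage bin €24.98: everything else → 8.5% → €2.12
Smartwatch €389.85: electronic goods → 8.25% → €32.16
Total tax = €2.10 + €2.77 + €3.72 + €2.22 + €12.05 + €5.54 + €2.12 + €32.16 = €62.68

€62.68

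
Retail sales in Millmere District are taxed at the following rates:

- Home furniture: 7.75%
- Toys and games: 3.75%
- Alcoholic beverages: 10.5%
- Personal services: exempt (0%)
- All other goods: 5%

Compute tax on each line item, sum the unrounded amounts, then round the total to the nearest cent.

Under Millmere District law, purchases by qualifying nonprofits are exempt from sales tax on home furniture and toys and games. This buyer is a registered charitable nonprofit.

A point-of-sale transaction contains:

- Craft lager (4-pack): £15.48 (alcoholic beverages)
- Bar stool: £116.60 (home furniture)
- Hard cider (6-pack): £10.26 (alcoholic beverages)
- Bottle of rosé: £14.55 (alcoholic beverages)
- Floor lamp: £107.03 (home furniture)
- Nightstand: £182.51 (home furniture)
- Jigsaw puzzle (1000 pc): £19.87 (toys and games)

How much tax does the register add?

£4.23

Craft lager (4-pack) £15.48: alcoholic beverages → 10.5% → £1.6254
Bar stool £116.60: home furniture, buyer-exempt → 0% → £0.00
Hard cider (6-pack) £10.26: alcoholic beverages → 10.5% → £1.0773
Bottle of rosé £14.55: alcoholic beverages → 10.5% → £1.52775
Floor lamp £107.03: home furniture, buyer-exempt → 0% → £0.00
Nightstand £182.51: home furniture, buyer-exempt → 0% → £0.00
Jigsaw puzzle (1000 pc) £19.87: toys and games, buyer-exempt → 0% → £0.00
Unrounded tax sum = £4.23045 → £4.23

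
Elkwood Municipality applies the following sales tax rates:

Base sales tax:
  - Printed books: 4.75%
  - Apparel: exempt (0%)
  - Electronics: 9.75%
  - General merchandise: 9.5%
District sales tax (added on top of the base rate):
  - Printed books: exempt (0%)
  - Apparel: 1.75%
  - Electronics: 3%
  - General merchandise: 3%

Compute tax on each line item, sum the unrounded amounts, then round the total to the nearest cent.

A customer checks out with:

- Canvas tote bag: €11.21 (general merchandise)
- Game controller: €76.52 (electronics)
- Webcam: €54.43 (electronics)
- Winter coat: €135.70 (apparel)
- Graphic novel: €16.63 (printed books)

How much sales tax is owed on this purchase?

Canvas tote bag €11.21: general merchandise → 9.5% + 3% district = 12.5% → €1.40125
Game controller €76.52: electronics → 9.75% + 3% district = 12.75% → €9.7563
Webcam €54.43: electronics → 9.75% + 3% district = 12.75% → €6.939825
Winter coat €135.70: apparel → 0% + 1.75% district = 1.75% → €2.37475
Graphic novel €16.63: printed books → 4.75% + 0% district = 4.75% → €0.789925
Unrounded tax sum = €21.26205 → €21.26

€21.26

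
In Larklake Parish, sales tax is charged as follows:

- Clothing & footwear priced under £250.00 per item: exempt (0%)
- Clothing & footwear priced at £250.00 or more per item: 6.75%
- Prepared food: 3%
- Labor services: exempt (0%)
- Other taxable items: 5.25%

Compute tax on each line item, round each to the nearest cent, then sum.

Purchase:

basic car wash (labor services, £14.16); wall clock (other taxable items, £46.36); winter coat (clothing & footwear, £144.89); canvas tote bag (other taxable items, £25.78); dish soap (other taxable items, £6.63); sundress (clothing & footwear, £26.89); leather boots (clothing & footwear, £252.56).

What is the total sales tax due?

Basic car wash £14.16: labor services → 0% → £0.00
Wall clock £46.36: other taxable items → 5.25% → £2.43
Winter coat £144.89: clothing & footwear, under £250.00 → 0% → £0.00
Canvas tote bag £25.78: other taxable items → 5.25% → £1.35
Dish soap £6.63: other taxable items → 5.25% → £0.35
Sundress £26.89: clothing & footwear, under £250.00 → 0% → £0.00
Leather boots £252.56: clothing & footwear, £250.00 or more → 6.75% → £17.05
Total tax = £2.43 + £1.35 + £0.35 + £17.05 = £21.18

£21.18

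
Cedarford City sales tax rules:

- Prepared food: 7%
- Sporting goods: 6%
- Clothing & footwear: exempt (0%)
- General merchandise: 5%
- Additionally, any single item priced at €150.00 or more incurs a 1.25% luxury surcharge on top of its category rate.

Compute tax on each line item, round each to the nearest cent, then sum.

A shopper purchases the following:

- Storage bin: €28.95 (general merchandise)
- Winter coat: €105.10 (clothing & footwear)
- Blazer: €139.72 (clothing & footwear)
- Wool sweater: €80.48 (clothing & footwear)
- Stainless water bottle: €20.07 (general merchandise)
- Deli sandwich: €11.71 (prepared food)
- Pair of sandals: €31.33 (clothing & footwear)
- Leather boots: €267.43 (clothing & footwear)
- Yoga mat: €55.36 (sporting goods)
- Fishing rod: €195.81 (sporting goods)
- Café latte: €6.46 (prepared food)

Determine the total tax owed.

Storage bin €28.95: general merchandise → 5% → €1.45
Winter coat €105.10: clothing & footwear → 0% → €0.00
Blazer €139.72: clothing & footwear → 0% → €0.00
Wool sweater €80.48: clothing & footwear → 0% → €0.00
Stainless water bottle €20.07: general merchandise → 5% → €1.00
Deli sandwich €11.71: prepared food → 7% → €0.82
Pair of sandals €31.33: clothing & footwear → 0% → €0.00
Leather boots €267.43: clothing & footwear → 0% + 1.25% surcharge = 1.25% → €3.34
Yoga mat €55.36: sporting goods → 6% → €3.32
Fishing rod €195.81: sporting goods → 6% + 1.25% surcharge = 7.25% → €14.20
Café latte €6.46: prepared food → 7% → €0.45
Total tax = €1.45 + €1.00 + €0.82 + €3.34 + €3.32 + €14.20 + €0.45 = €24.58

€24.58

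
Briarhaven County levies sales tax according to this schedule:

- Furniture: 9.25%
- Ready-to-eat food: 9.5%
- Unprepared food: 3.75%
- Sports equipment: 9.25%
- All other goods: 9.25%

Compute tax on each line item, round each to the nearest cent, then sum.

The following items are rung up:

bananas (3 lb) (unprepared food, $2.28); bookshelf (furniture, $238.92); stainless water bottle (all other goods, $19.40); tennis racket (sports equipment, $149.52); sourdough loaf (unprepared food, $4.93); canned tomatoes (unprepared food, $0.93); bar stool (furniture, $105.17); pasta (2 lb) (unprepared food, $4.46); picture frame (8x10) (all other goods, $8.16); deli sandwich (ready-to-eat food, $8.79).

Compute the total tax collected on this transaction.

$49.51

Bananas (3 lb) $2.28: unprepared food → 3.75% → $0.09
Bookshelf $238.92: furniture → 9.25% → $22.10
Stainless water bottle $19.40: all other goods → 9.25% → $1.79
Tennis racket $149.52: sports equipment → 9.25% → $13.83
Sourdough loaf $4.93: unprepared food → 3.75% → $0.18
Canned tomatoes $0.93: unprepared food → 3.75% → $0.03
Bar stool $105.17: furniture → 9.25% → $9.73
Pasta (2 lb) $4.46: unprepared food → 3.75% → $0.17
Picture frame (8x10) $8.16: all other goods → 9.25% → $0.75
Deli sandwich $8.79: ready-to-eat food → 9.5% → $0.84
Total tax = $0.09 + $22.10 + $1.79 + $13.83 + $0.18 + $0.03 + $9.73 + $0.17 + $0.75 + $0.84 = $49.51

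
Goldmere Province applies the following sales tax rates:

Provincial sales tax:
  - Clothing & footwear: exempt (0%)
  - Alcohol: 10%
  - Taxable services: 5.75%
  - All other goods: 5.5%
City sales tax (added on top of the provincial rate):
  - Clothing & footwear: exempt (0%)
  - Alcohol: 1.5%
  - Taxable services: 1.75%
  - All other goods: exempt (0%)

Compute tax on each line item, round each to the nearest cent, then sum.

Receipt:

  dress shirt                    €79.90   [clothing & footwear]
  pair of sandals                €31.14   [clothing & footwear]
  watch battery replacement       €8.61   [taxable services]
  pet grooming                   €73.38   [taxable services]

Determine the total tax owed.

€6.15

Dress shirt €79.90: clothing & footwear → 0% + 0% city = 0% → €0.00
Pair of sandals €31.14: clothing & footwear → 0% + 0% city = 0% → €0.00
Watch battery replacement €8.61: taxable services → 5.75% + 1.75% city = 7.5% → €0.65
Pet grooming €73.38: taxable services → 5.75% + 1.75% city = 7.5% → €5.50
Total tax = €0.65 + €5.50 = €6.15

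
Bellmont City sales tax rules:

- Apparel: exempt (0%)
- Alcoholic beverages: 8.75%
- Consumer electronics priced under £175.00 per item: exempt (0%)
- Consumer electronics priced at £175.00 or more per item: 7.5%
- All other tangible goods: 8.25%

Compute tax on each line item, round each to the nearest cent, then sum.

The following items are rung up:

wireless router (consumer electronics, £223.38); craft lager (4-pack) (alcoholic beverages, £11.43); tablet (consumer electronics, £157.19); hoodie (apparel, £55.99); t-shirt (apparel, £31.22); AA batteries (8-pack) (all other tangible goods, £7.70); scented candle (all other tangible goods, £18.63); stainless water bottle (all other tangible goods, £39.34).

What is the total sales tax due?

Wireless router £223.38: consumer electronics, £175.00 or more → 7.5% → £16.75
Craft lager (4-pack) £11.43: alcoholic beverages → 8.75% → £1.00
Tablet £157.19: consumer electronics, under £175.00 → 0% → £0.00
Hoodie £55.99: apparel → 0% → £0.00
T-shirt £31.22: apparel → 0% → £0.00
AA batteries (8-pack) £7.70: all other tangible goods → 8.25% → £0.64
Scented candle £18.63: all other tangible goods → 8.25% → £1.54
Stainless water bottle £39.34: all other tangible goods → 8.25% → £3.25
Total tax = £16.75 + £1.00 + £0.64 + £1.54 + £3.25 = £23.18

£23.18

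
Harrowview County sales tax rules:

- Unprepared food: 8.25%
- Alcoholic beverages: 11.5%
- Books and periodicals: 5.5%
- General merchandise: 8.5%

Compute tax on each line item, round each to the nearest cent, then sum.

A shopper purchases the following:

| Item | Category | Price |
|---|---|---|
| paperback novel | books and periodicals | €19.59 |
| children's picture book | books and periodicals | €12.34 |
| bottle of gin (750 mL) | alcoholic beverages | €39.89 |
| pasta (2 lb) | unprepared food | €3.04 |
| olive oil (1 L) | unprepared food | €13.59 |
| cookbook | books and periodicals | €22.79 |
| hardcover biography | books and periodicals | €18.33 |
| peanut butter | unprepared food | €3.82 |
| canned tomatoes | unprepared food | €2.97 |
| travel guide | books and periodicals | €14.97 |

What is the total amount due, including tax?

€162.70

Paperback novel €19.59: books and periodicals → 5.5% → €1.08
Children's picture book €12.34: books and periodicals → 5.5% → €0.68
Bottle of gin (750 mL) €39.89: alcoholic beverages → 11.5% → €4.59
Pasta (2 lb) €3.04: unprepared food → 8.25% → €0.25
Olive oil (1 L) €13.59: unprepared food → 8.25% → €1.12
Cookbook €22.79: books and periodicals → 5.5% → €1.25
Hardcover biography €18.33: books and periodicals → 5.5% → €1.01
Peanut butter €3.82: unprepared food → 8.25% → €0.32
Canned tomatoes €2.97: unprepared food → 8.25% → €0.25
Travel guide €14.97: books and periodicals → 5.5% → €0.82
Subtotal = €151.33; tax = €11.37; total due = €162.70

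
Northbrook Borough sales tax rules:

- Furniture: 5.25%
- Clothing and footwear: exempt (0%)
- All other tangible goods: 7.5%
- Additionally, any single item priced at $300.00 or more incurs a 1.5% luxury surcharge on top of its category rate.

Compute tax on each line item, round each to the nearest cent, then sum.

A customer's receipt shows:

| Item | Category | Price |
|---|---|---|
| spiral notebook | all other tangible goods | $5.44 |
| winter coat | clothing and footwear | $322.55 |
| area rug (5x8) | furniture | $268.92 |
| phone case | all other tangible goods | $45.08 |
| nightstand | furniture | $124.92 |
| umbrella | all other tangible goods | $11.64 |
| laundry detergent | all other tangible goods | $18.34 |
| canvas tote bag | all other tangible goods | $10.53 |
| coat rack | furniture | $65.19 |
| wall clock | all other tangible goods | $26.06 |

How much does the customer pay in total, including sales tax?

Spiral notebook $5.44: all other tangible goods → 7.5% → $0.41
Winter coat $322.55: clothing and footwear → 0% + 1.5% surcharge = 1.5% → $4.84
Area rug (5x8) $268.92: furniture → 5.25% → $14.12
Phone case $45.08: all other tangible goods → 7.5% → $3.38
Nightstand $124.92: furniture → 5.25% → $6.56
Umbrella $11.64: all other tangible goods → 7.5% → $0.87
Laundry detergent $18.34: all other tangible goods → 7.5% → $1.38
Canvas tote bag $10.53: all other tangible goods → 7.5% → $0.79
Coat rack $65.19: furniture → 5.25% → $3.42
Wall clock $26.06: all other tangible goods → 7.5% → $1.95
Subtotal = $898.67; tax = $37.72; total due = $936.39

$936.39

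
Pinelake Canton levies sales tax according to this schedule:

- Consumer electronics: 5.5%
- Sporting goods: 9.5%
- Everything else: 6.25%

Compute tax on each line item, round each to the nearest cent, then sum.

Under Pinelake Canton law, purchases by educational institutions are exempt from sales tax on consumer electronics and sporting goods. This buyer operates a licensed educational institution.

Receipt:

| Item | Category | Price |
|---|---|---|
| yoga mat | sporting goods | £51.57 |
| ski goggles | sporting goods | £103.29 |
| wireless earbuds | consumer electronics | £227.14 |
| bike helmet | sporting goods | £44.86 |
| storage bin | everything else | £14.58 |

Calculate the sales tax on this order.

Yoga mat £51.57: sporting goods, buyer-exempt → 0% → £0.00
Ski goggles £103.29: sporting goods, buyer-exempt → 0% → £0.00
Wireless earbuds £227.14: consumer electronics, buyer-exempt → 0% → £0.00
Bike helmet £44.86: sporting goods, buyer-exempt → 0% → £0.00
Storage bin £14.58: everything else → 6.25% → £0.91
Total tax = £0.91

£0.91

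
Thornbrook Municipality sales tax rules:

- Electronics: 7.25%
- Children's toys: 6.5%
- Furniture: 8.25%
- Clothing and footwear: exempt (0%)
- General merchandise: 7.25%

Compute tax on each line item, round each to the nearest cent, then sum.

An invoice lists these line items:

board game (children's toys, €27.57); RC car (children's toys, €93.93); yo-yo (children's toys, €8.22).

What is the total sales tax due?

€8.43

Board game €27.57: children's toys → 6.5% → €1.79
RC car €93.93: children's toys → 6.5% → €6.11
Yo-yo €8.22: children's toys → 6.5% → €0.53
Total tax = €1.79 + €6.11 + €0.53 = €8.43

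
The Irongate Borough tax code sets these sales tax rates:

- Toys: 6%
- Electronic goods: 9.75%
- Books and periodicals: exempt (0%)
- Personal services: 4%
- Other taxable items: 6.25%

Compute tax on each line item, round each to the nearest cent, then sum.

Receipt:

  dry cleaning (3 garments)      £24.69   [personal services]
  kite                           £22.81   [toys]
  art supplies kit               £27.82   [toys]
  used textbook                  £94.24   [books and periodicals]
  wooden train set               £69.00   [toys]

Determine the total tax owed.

£8.17

Dry cleaning (3 garments) £24.69: personal services → 4% → £0.99
Kite £22.81: toys → 6% → £1.37
Art supplies kit £27.82: toys → 6% → £1.67
Used textbook £94.24: books and periodicals → 0% → £0.00
Wooden train set £69.00: toys → 6% → £4.14
Total tax = £0.99 + £1.37 + £1.67 + £4.14 = £8.17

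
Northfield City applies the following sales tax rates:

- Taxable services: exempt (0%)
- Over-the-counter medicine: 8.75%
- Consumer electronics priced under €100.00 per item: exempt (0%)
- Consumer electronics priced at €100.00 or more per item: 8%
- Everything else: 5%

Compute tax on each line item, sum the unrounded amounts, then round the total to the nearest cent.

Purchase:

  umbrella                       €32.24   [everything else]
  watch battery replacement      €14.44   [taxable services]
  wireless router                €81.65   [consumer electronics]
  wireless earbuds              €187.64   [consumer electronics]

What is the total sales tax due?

Umbrella €32.24: everything else → 5% → €1.612
Watch battery replacement €14.44: taxable services → 0% → €0.00
Wireless router €81.65: consumer electronics, under €100.00 → 0% → €0.00
Wireless earbuds €187.64: consumer electronics, €100.00 or more → 8% → €15.0112
Unrounded tax sum = €16.6232 → €16.62

€16.62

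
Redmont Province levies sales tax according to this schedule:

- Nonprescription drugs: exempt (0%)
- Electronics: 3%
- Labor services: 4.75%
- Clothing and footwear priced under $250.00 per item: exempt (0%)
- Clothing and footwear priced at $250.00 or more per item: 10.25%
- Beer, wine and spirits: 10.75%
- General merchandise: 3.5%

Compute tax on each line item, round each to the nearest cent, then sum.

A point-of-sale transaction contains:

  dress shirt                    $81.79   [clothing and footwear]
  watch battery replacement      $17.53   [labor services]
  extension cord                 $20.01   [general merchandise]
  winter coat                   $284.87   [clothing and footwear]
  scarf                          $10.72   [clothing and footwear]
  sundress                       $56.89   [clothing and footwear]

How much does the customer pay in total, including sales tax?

$502.54

Dress shirt $81.79: clothing and footwear, under $250.00 → 0% → $0.00
Watch battery replacement $17.53: labor services → 4.75% → $0.83
Extension cord $20.01: general merchandise → 3.5% → $0.70
Winter coat $284.87: clothing and footwear, $250.00 or more → 10.25% → $29.20
Scarf $10.72: clothing and footwear, under $250.00 → 0% → $0.00
Sundress $56.89: clothing and footwear, under $250.00 → 0% → $0.00
Subtotal = $471.81; tax = $30.73; total due = $502.54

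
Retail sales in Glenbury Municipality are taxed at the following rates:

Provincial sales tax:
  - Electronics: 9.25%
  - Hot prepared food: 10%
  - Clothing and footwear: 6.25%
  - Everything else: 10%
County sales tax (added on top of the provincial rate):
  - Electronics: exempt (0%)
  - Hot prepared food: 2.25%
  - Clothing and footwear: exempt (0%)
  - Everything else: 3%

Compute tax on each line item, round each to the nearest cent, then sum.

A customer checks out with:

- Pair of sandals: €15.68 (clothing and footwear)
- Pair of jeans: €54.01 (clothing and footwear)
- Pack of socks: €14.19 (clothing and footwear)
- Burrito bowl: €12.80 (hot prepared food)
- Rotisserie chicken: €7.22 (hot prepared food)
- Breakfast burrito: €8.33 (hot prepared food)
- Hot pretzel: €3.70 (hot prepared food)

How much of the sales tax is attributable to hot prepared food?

Burrito bowl €12.80: hot prepared food → 10% + 2.25% county = 12.25% → €1.57
Rotisserie chicken €7.22: hot prepared food → 10% + 2.25% county = 12.25% → €0.88
Breakfast burrito €8.33: hot prepared food → 10% + 2.25% county = 12.25% → €1.02
Hot pretzel €3.70: hot prepared food → 10% + 2.25% county = 12.25% → €0.45
Tax on hot prepared food = €1.57 + €0.88 + €1.02 + €0.45 = €3.92

€3.92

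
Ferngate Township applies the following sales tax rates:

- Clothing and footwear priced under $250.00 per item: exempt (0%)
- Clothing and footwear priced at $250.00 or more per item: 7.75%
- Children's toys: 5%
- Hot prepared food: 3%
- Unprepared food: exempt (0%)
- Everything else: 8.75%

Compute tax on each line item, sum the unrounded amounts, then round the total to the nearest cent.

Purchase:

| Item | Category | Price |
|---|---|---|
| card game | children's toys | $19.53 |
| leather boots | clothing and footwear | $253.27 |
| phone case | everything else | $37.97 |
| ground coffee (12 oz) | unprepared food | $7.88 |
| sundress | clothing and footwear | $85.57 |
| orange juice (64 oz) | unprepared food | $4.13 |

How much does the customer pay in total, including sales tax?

Card game $19.53: children's toys → 5% → $0.9765
Leather boots $253.27: clothing and footwear, $250.00 or more → 7.75% → $19.628425
Phone case $37.97: everything else → 8.75% → $3.322375
Ground coffee (12 oz) $7.88: unprepared food → 0% → $0.00
Sundress $85.57: clothing and footwear, under $250.00 → 0% → $0.00
Orange juice (64 oz) $4.13: unprepared food → 0% → $0.00
Subtotal = $408.35; unrounded tax = $23.9273 → $23.93; total due = $432.28

$432.28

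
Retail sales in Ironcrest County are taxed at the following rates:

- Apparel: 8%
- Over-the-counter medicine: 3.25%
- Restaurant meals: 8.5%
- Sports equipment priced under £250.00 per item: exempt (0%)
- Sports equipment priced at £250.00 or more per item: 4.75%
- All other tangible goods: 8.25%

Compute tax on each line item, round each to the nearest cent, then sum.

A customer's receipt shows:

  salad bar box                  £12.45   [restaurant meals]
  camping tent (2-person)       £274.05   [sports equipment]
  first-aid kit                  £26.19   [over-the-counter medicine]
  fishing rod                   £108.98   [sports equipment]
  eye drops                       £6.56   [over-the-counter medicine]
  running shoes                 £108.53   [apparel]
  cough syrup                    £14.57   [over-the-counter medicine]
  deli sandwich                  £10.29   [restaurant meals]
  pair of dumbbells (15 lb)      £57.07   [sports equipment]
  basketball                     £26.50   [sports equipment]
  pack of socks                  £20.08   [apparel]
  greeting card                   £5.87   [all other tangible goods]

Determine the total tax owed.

£27.25

Salad bar box £12.45: restaurant meals → 8.5% → £1.06
Camping tent (2-person) £274.05: sports equipment, £250.00 or more → 4.75% → £13.02
First-aid kit £26.19: over-the-counter medicine → 3.25% → £0.85
Fishing rod £108.98: sports equipment, under £250.00 → 0% → £0.00
Eye drops £6.56: over-the-counter medicine → 3.25% → £0.21
Running shoes £108.53: apparel → 8% → £8.68
Cough syrup £14.57: over-the-counter medicine → 3.25% → £0.47
Deli sandwich £10.29: restaurant meals → 8.5% → £0.87
Pair of dumbbells (15 lb) £57.07: sports equipment, under £250.00 → 0% → £0.00
Basketball £26.50: sports equipment, under £250.00 → 0% → £0.00
Pack of socks £20.08: apparel → 8% → £1.61
Greeting card £5.87: all other tangible goods → 8.25% → £0.48
Total tax = £1.06 + £13.02 + £0.85 + £0.21 + £8.68 + £0.47 + £0.87 + £1.61 + £0.48 = £27.25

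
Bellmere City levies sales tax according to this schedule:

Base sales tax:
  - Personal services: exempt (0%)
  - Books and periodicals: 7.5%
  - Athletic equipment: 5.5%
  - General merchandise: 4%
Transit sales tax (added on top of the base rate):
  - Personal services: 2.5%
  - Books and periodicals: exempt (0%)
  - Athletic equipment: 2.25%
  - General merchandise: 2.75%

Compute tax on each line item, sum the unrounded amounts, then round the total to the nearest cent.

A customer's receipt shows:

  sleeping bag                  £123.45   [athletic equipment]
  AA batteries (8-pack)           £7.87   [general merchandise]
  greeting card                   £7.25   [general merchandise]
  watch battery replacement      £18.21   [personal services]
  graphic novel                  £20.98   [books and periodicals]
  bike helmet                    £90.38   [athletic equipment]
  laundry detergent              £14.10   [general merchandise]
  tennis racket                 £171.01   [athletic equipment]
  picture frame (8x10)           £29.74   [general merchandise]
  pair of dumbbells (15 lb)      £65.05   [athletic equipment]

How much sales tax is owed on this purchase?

Sleeping bag £123.45: athletic equipment → 5.5% + 2.25% transit = 7.75% → £9.567375
AA batteries (8-pack) £7.87: general merchandise → 4% + 2.75% transit = 6.75% → £0.531225
Greeting card £7.25: general merchandise → 4% + 2.75% transit = 6.75% → £0.489375
Watch battery replacement £18.21: personal services → 0% + 2.5% transit = 2.5% → £0.45525
Graphic novel £20.98: books and periodicals → 7.5% + 0% transit = 7.5% → £1.5735
Bike helmet £90.38: athletic equipment → 5.5% + 2.25% transit = 7.75% → £7.00445
Laundry detergent £14.10: general merchandise → 4% + 2.75% transit = 6.75% → £0.95175
Tennis racket £171.01: athletic equipment → 5.5% + 2.25% transit = 7.75% → £13.253275
Picture frame (8x10) £29.74: general merchandise → 4% + 2.75% transit = 6.75% → £2.00745
Pair of dumbbells (15 lb) £65.05: athletic equipment → 5.5% + 2.25% transit = 7.75% → £5.041375
Unrounded tax sum = £40.875025 → £40.88

£40.88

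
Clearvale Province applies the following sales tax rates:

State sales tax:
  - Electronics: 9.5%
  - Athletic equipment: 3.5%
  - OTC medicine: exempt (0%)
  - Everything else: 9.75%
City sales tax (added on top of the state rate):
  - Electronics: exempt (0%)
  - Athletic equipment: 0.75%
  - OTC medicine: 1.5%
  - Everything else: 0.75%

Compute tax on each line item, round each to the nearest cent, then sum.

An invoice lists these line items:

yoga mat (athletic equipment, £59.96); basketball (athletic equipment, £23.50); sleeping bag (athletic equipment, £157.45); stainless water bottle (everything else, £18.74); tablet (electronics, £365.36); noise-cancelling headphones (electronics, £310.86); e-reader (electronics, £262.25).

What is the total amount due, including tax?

Yoga mat £59.96: athletic equipment → 3.5% + 0.75% city = 4.25% → £2.55
Basketball £23.50: athletic equipment → 3.5% + 0.75% city = 4.25% → £1.00
Sleeping bag £157.45: athletic equipment → 3.5% + 0.75% city = 4.25% → £6.69
Stainless water bottle £18.74: everything else → 9.75% + 0.75% city = 10.5% → £1.97
Tablet £365.36: electronics → 9.5% + 0% city = 9.5% → £34.71
Noise-cancelling headphones £310.86: electronics → 9.5% + 0% city = 9.5% → £29.53
E-reader £262.25: electronics → 9.5% + 0% city = 9.5% → £24.91
Subtotal = £1198.12; tax = £101.36; total due = £1299.48

£1299.48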